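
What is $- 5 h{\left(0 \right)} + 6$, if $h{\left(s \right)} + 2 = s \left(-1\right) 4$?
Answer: $16$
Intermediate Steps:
$h{\left(s \right)} = -2 - 4 s$ ($h{\left(s \right)} = -2 + s \left(-1\right) 4 = -2 + - s 4 = -2 - 4 s$)
$- 5 h{\left(0 \right)} + 6 = - 5 \left(-2 - 0\right) + 6 = - 5 \left(-2 + 0\right) + 6 = \left(-5\right) \left(-2\right) + 6 = 10 + 6 = 16$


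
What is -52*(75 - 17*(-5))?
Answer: -8320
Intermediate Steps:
-52*(75 - 17*(-5)) = -52*(75 + 85) = -52*160 = -8320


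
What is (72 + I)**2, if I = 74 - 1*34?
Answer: 12544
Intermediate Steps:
I = 40 (I = 74 - 34 = 40)
(72 + I)**2 = (72 + 40)**2 = 112**2 = 12544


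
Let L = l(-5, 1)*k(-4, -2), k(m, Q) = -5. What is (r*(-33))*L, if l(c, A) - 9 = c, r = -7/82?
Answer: -2310/41 ≈ -56.341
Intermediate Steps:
r = -7/82 (r = -7*1/82 = -7/82 ≈ -0.085366)
l(c, A) = 9 + c
L = -20 (L = (9 - 5)*(-5) = 4*(-5) = -20)
(r*(-33))*L = -7/82*(-33)*(-20) = (231/82)*(-20) = -2310/41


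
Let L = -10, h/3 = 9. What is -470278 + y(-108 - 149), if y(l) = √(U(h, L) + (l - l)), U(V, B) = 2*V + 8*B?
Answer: -470278 + I*√26 ≈ -4.7028e+5 + 5.099*I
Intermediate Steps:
h = 27 (h = 3*9 = 27)
y(l) = I*√26 (y(l) = √((2*27 + 8*(-10)) + (l - l)) = √((54 - 80) + 0) = √(-26 + 0) = √(-26) = I*√26)
-470278 + y(-108 - 149) = -470278 + I*√26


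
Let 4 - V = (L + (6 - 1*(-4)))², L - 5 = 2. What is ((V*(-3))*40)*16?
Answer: 547200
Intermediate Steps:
L = 7 (L = 5 + 2 = 7)
V = -285 (V = 4 - (7 + (6 - 1*(-4)))² = 4 - (7 + (6 + 4))² = 4 - (7 + 10)² = 4 - 1*17² = 4 - 1*289 = 4 - 289 = -285)
((V*(-3))*40)*16 = (-285*(-3)*40)*16 = (855*40)*16 = 34200*16 = 547200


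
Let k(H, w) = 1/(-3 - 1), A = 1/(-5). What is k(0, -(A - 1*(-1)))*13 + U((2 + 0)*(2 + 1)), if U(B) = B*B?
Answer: 131/4 ≈ 32.750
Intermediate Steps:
U(B) = B²
A = -⅕ ≈ -0.20000
k(H, w) = -¼ (k(H, w) = 1/(-4) = -¼)
k(0, -(A - 1*(-1)))*13 + U((2 + 0)*(2 + 1)) = -¼*13 + ((2 + 0)*(2 + 1))² = -13/4 + (2*3)² = -13/4 + 6² = -13/4 + 36 = 131/4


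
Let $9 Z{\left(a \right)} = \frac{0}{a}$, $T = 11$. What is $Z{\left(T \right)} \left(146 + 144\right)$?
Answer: $0$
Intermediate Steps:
$Z{\left(a \right)} = 0$ ($Z{\left(a \right)} = \frac{0 \frac{1}{a}}{9} = \frac{1}{9} \cdot 0 = 0$)
$Z{\left(T \right)} \left(146 + 144\right) = 0 \left(146 + 144\right) = 0 \cdot 290 = 0$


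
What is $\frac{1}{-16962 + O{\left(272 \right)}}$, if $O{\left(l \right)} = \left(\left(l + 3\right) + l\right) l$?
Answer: $\frac{1}{131822} \approx 7.586 \cdot 10^{-6}$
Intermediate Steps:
$O{\left(l \right)} = l \left(3 + 2 l\right)$ ($O{\left(l \right)} = \left(\left(3 + l\right) + l\right) l = \left(3 + 2 l\right) l = l \left(3 + 2 l\right)$)
$\frac{1}{-16962 + O{\left(272 \right)}} = \frac{1}{-16962 + 272 \left(3 + 2 \cdot 272\right)} = \frac{1}{-16962 + 272 \left(3 + 544\right)} = \frac{1}{-16962 + 272 \cdot 547} = \frac{1}{-16962 + 148784} = \frac{1}{131822}$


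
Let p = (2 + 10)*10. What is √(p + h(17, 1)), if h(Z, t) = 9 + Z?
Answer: √146 ≈ 12.083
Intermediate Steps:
p = 120 (p = 12*10 = 120)
√(p + h(17, 1)) = √(120 + (9 + 17)) = √(120 + 26) = √146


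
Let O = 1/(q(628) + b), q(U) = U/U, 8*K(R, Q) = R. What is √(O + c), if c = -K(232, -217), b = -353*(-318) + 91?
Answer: I*√366026975418/112346 ≈ 5.3852*I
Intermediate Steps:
K(R, Q) = R/8
q(U) = 1
b = 112345 (b = 112254 + 91 = 112345)
O = 1/112346 (O = 1/(1 + 112345) = 1/112346 ≈ 8.9011e-6)
c = -29 (c = -232/8 = -1*29 = -29)
√(O + c) = √(1/112346 - 29) = √(-3258033/112346) = I*√366026975418/112346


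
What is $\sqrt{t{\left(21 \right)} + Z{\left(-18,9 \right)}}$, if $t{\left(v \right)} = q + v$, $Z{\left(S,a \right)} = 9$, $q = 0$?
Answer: $\sqrt{30} \approx 5.4772$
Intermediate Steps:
$t{\left(v \right)} = v$ ($t{\left(v \right)} = 0 + v = v$)
$\sqrt{t{\left(21 \right)} + Z{\left(-18,9 \right)}} = \sqrt{21 + 9} = \sqrt{30}$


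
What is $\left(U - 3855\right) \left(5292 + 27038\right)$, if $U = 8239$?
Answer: $141734720$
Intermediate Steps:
$\left(U - 3855\right) \left(5292 + 27038\right) = \left(8239 - 3855\right) \left(5292 + 27038\right) = 4384 \cdot 32330 = 141734720$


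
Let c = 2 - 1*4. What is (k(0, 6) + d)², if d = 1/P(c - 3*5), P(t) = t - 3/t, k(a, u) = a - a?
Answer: 289/81796 ≈ 0.0035332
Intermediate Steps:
c = -2 (c = 2 - 4 = -2)
k(a, u) = 0
P(t) = t - 3/t
d = -17/286 (d = 1/((-2 - 3*5) - 3/(-2 - 3*5)) = 1/((-2 - 15) - 3/(-2 - 15)) = 1/(-17 - 3/(-17)) = 1/(-17 - 3*(-1/17)) = 1/(-17 + 3/17) = 1/(-286/17) = -17/286 ≈ -0.059441)
(k(0, 6) + d)² = (0 - 17/286)² = (-17/286)² = 289/81796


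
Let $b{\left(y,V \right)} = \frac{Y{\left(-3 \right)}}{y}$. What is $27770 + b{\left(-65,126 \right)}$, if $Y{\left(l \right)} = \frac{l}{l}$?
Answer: $\frac{1805049}{65} \approx 27770.0$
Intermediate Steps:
$Y{\left(l \right)} = 1$
$b{\left(y,V \right)} = \frac{1}{y}$ ($b{\left(y,V \right)} = 1 \frac{1}{y} = \frac{1}{y}$)
$27770 + b{\left(-65,126 \right)} = 27770 + \frac{1}{-65} = 27770 - \frac{1}{65} = \frac{1805049}{65}$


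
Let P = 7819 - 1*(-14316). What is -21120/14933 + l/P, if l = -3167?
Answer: -514784011/330541955 ≈ -1.5574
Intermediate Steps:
P = 22135 (P = 7819 + 14316 = 22135)
-21120/14933 + l/P = -21120/14933 - 3167/22135 = -514784011/330541955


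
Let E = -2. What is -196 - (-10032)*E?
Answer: -20260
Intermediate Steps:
-196 - (-10032)*E = -196 - (-10032)*(-2) = -196 - 418*48 = -196 - 20064 = -20260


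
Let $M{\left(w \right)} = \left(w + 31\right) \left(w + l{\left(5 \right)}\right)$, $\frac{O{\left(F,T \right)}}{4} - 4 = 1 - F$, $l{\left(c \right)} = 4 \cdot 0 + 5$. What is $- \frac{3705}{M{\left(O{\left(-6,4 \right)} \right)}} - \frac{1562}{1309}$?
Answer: $- \frac{9169}{4165} \approx -2.2014$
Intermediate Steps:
$l{\left(c \right)} = 5$ ($l{\left(c \right)} = 0 + 5 = 5$)
$O{\left(F,T \right)} = 20 - 4 F$ ($O{\left(F,T \right)} = 16 + 4 \left(1 - F\right) = 16 - \left(-4 + 4 F\right) = 20 - 4 F$)
$M{\left(w \right)} = \left(5 + w\right) \left(31 + w\right)$ ($M{\left(w \right)} = \left(w + 31\right) \left(w + 5\right) = \left(31 + w\right) \left(5 + w\right) = \left(5 + w\right) \left(31 + w\right)$)
$- \frac{3705}{M{\left(O{\left(-6,4 \right)} \right)}} - \frac{1562}{1309} = - \frac{3705}{155 + \left(20 - -24\right)^{2} + 36 \left(20 - -24\right)} - \frac{1562}{1309} = - \frac{3705}{155 + \left(20 + 24\right)^{2} + 36 \left(20 + 24\right)} - \frac{142}{119} = - \frac{3705}{155 + 44^{2} + 36 \cdot 44} - \frac{142}{119} = - \frac{3705}{155 + 1936 + 1584} - \frac{142}{119} = - \frac{3705}{3675} - \frac{142}{119} = \left(-3705\right) \frac{1}{3675} - \frac{142}{119} = - \frac{247}{245} - \frac{142}{119} = - \frac{9169}{4165}$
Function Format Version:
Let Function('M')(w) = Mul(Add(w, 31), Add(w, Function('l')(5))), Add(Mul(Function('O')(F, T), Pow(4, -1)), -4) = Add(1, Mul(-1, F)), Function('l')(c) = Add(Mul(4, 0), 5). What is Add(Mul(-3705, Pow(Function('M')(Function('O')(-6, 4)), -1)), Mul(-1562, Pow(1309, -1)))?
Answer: Rational(-9169, 4165) ≈ -2.2014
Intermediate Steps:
Function('l')(c) = 5 (Function('l')(c) = Add(0, 5) = 5)
Function('O')(F, T) = Add(20, Mul(-4, F)) (Function('O')(F, T) = Add(16, Mul(4, Add(1, Mul(-1, F)))) = Add(16, Add(4, Mul(-4, F))) = Add(20, Mul(-4, F)))
Function('M')(w) = Mul(Add(5, w), Add(31, w)) (Function('M')(w) = Mul(Add(w, 31), Add(w, 5)) = Mul(Add(31, w), Add(5, w)) = Mul(Add(5, w), Add(31, w)))
Add(Mul(-3705, Pow(Function('M')(Function('O')(-6, 4)), -1)), Mul(-1562, Pow(1309, -1))) = Add(Mul(-3705, Pow(Add(155, Pow(Add(20, Mul(-4, -6)), 2), Mul(36, Add(20, Mul(-4, -6)))), -1)), Mul(-1562, Pow(1309, -1))) = Add(Mul(-3705, Pow(Add(155, Pow(Add(20, 24), 2), Mul(36, Add(20, 24))), -1)), Mul(-1562, Rational(1, 1309))) = Add(Mul(-3705, Pow(Add(155, Pow(44, 2), Mul(36, 44)), -1)), Rational(-142, 119)) = Add(Mul(-3705, Pow(Add(155, 1936, 1584), -1)), Rational(-142, 119)) = Add(Mul(-3705, Pow(3675, -1)), Rational(-142, 119)) = Add(Mul(-3705, Rational(1, 3675)), Rational(-142, 119)) = Add(Rational(-247, 245), Rational(-142, 119)) = Rational(-9169, 4165)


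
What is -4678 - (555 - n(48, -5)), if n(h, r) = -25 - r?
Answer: -5253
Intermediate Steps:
-4678 - (555 - n(48, -5)) = -4678 - (555 - (-25 - 1*(-5))) = -4678 - (555 - (-25 + 5)) = -4678 - (555 - 1*(-20)) = -4678 - (555 + 20) = -4678 - 1*575 = -4678 - 575 = -5253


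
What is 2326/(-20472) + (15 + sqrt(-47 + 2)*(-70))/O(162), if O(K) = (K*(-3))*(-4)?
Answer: -58537/552744 - 35*I*sqrt(5)/324 ≈ -0.1059 - 0.24155*I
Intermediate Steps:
O(K) = 12*K (O(K) = -3*K*(-4) = 12*K)
2326/(-20472) + (15 + sqrt(-47 + 2)*(-70))/O(162) = 2326/(-20472) + (15 + sqrt(-47 + 2)*(-70))/((12*162)) = 2326*(-1/20472) + (15 + sqrt(-45)*(-70))/1944 = -1163/10236 + (15 + (3*I*sqrt(5))*(-70))*(1/1944) = -1163/10236 + (15 - 210*I*sqrt(5))*(1/1944) = -1163/10236 + (5/648 - 35*I*sqrt(5)/324) = -58537/552744 - 35*I*sqrt(5)/324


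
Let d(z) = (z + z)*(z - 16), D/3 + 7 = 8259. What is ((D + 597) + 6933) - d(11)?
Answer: 32396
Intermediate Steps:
D = 24756 (D = -21 + 3*8259 = -21 + 24777 = 24756)
d(z) = 2*z*(-16 + z) (d(z) = (2*z)*(-16 + z) = 2*z*(-16 + z))
((D + 597) + 6933) - d(11) = ((24756 + 597) + 6933) - 2*11*(-16 + 11) = (25353 + 6933) - 2*11*(-5) = 32286 - 1*(-110) = 32286 + 110 = 32396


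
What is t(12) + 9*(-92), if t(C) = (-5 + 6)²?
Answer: -827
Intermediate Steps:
t(C) = 1 (t(C) = 1² = 1)
t(12) + 9*(-92) = 1 + 9*(-92) = 1 - 828 = -827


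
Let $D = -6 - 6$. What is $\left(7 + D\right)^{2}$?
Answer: $25$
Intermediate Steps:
$D = -12$ ($D = -6 - 6 = -12$)
$\left(7 + D\right)^{2} = \left(7 - 12\right)^{2} = \left(-5\right)^{2} = 25$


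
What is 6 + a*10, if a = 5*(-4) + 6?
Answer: -134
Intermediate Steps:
a = -14 (a = -20 + 6 = -14)
6 + a*10 = 6 - 14*10 = 6 - 140 = -134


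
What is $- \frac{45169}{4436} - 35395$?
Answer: $- \frac{157057389}{4436} \approx -35405.0$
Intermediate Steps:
$- \frac{45169}{4436} - 35395 = - \frac{157057389}{4436}$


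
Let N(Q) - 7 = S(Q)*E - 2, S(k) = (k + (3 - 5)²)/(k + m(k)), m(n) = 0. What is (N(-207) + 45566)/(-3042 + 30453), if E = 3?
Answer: 3144602/1891359 ≈ 1.6626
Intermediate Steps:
S(k) = (4 + k)/k (S(k) = (k + (3 - 5)²)/(k + 0) = (k + (-2)²)/k = (k + 4)/k = (4 + k)/k)
N(Q) = 5 + 3*(4 + Q)/Q (N(Q) = 7 + (((4 + Q)/Q)*3 - 2) = 7 + (3*(4 + Q)/Q - 2) = 7 + (-2 + 3*(4 + Q)/Q) = 5 + 3*(4 + Q)/Q)
(N(-207) + 45566)/(-3042 + 30453) = ((8 + 12/(-207)) + 45566)/(-3042 + 30453) = ((8 + 12*(-1/207)) + 45566)/27411 = ((8 - 4/69) + 45566)*(1/27411) = (548/69 + 45566)*(1/27411) = (3144602/69)*(1/27411) = 3144602/1891359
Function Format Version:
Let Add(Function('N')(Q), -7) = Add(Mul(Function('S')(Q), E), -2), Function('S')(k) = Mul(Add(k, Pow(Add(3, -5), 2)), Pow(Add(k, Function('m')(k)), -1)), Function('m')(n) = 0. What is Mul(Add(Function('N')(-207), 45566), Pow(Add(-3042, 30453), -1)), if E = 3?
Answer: Rational(3144602, 1891359) ≈ 1.6626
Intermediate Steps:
Function('S')(k) = Mul(Pow(k, -1), Add(4, k)) (Function('S')(k) = Mul(Add(k, Pow(Add(3, -5), 2)), Pow(Add(k, 0), -1)) = Mul(Add(k, Pow(-2, 2)), Pow(k, -1)) = Mul(Add(k, 4), Pow(k, -1)) = Mul(Add(4, k), Pow(k, -1)) = Mul(Pow(k, -1), Add(4, k)))
Function('N')(Q) = Add(5, Mul(3, Pow(Q, -1), Add(4, Q))) (Function('N')(Q) = Add(7, Add(Mul(Mul(Pow(Q, -1), Add(4, Q)), 3), -2)) = Add(7, Add(Mul(3, Pow(Q, -1), Add(4, Q)), -2)) = Add(7, Add(-2, Mul(3, Pow(Q, -1), Add(4, Q)))) = Add(5, Mul(3, Pow(Q, -1), Add(4, Q))))
Mul(Add(Function('N')(-207), 45566), Pow(Add(-3042, 30453), -1)) = Mul(Add(Add(8, Mul(12, Pow(-207, -1))), 45566), Pow(Add(-3042, 30453), -1)) = Mul(Add(Add(8, Mul(12, Rational(-1, 207))), 45566), Pow(27411, -1)) = Mul(Add(Add(8, Rational(-4, 69)), 45566), Rational(1, 27411)) = Mul(Add(Rational(548, 69), 45566), Rational(1, 27411)) = Mul(Rational(3144602, 69), Rational(1, 27411)) = Rational(3144602, 1891359)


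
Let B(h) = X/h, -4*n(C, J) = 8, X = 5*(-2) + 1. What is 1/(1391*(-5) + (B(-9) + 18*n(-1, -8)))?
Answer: -1/6990 ≈ -0.00014306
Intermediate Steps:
X = -9 (X = -10 + 1 = -9)
n(C, J) = -2 (n(C, J) = -¼*8 = -2)
B(h) = -9/h
1/(1391*(-5) + (B(-9) + 18*n(-1, -8))) = 1/(1391*(-5) + (-9/(-9) + 18*(-2))) = 1/(-6955 + (-9*(-⅑) - 36)) = 1/(-6955 + (1 - 36)) = 1/(-6955 - 35) = 1/(-6990) = -1/6990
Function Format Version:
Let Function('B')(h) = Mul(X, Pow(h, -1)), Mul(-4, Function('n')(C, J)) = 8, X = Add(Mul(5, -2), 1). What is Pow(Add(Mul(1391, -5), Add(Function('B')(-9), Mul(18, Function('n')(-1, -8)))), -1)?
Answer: Rational(-1, 6990) ≈ -0.00014306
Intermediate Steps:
X = -9 (X = Add(-10, 1) = -9)
Function('n')(C, J) = -2 (Function('n')(C, J) = Mul(Rational(-1, 4), 8) = -2)
Function('B')(h) = Mul(-9, Pow(h, -1))
Pow(Add(Mul(1391, -5), Add(Function('B')(-9), Mul(18, Function('n')(-1, -8)))), -1) = Pow(Add(Mul(1391, -5), Add(Mul(-9, Pow(-9, -1)), Mul(18, -2))), -1) = Pow(Add(-6955, Add(Mul(-9, Rational(-1, 9)), -36)), -1) = Pow(Add(-6955, Add(1, -36)), -1) = Pow(Add(-6955, -35), -1) = Pow(-6990, -1) = Rational(-1, 6990)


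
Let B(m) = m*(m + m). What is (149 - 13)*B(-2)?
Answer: 1088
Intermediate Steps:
B(m) = 2*m² (B(m) = m*(2*m) = 2*m²)
(149 - 13)*B(-2) = (149 - 13)*(2*(-2)²) = 136*(2*4) = 136*8 = 1088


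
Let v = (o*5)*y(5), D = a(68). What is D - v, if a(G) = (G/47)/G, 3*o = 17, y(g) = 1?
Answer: -3992/141 ≈ -28.312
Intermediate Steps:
o = 17/3 (o = (1/3)*17 = 17/3 ≈ 5.6667)
a(G) = 1/47 (a(G) = (G*(1/47))/G = (G/47)/G = 1/47)
D = 1/47 ≈ 0.021277
v = 85/3 (v = ((17/3)*5)*1 = (85/3)*1 = 85/3 ≈ 28.333)
D - v = 1/47 - 1*85/3 = 1/47 - 85/3 = -3992/141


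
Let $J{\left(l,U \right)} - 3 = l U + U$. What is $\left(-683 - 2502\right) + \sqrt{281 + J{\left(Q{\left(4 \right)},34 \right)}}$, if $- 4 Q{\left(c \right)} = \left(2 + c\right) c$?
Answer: $-3185 + \sqrt{114} \approx -3174.3$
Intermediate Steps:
$Q{\left(c \right)} = - \frac{c \left(2 + c\right)}{4}$ ($Q{\left(c \right)} = - \frac{\left(2 + c\right) c}{4} = - \frac{c \left(2 + c\right)}{4}$)
$J{\left(l,U \right)} = 3 + U + U l$ ($J{\left(l,U \right)} = 3 + \left(l U + U\right) = 3 + \left(U l + U\right) = 3 + \left(U + U l\right) = 3 + U + U l$)
$\left(-683 - 2502\right) + \sqrt{281 + J{\left(Q{\left(4 \right)},34 \right)}} = \left(-683 - 2502\right) + \sqrt{281 + \left(3 + 34 + 34 \left(\left(- \frac{1}{4}\right) 4 \left(2 + 4\right)\right)\right)} = -3185 + \sqrt{281 + \left(3 + 34 + 34 \left(\left(- \frac{1}{4}\right) 4 \cdot 6\right)\right)} = -3185 + \sqrt{281 + \left(3 + 34 + 34 \left(-6\right)\right)} = -3185 + \sqrt{281 + \left(3 + 34 - 204\right)} = -3185 + \sqrt{281 - 167} = -3185 + \sqrt{114}$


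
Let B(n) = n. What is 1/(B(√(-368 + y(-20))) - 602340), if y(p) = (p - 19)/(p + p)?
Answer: -24093600/14512539038681 - 2*I*√146810/14512539038681 ≈ -1.6602e-6 - 5.2804e-11*I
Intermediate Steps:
y(p) = (-19 + p)/(2*p) (y(p) = (-19 + p)/((2*p)) = (-19 + p)*(1/(2*p)) = (-19 + p)/(2*p))
1/(B(√(-368 + y(-20))) - 602340) = 1/(√(-368 + (½)*(-19 - 20)/(-20)) - 602340) = 1/(√(-368 + (½)*(-1/20)*(-39)) - 602340) = 1/(√(-368 + 39/40) - 602340) = 1/(√(-14681/40) - 602340) = 1/(I*√146810/20 - 602340) = 1/(-602340 + I*√146810/20)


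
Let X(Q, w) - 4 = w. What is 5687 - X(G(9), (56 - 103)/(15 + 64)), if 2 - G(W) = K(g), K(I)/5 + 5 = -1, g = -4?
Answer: 449004/79 ≈ 5683.6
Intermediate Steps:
K(I) = -30 (K(I) = -25 + 5*(-1) = -25 - 5 = -30)
G(W) = 32 (G(W) = 2 - 1*(-30) = 2 + 30 = 32)
X(Q, w) = 4 + w
5687 - X(G(9), (56 - 103)/(15 + 64)) = 5687 - (4 + (56 - 103)/(15 + 64)) = 5687 - (4 - 47/79) = 5687 - 1*269/79 = 5687 - 269/79 = 449004/79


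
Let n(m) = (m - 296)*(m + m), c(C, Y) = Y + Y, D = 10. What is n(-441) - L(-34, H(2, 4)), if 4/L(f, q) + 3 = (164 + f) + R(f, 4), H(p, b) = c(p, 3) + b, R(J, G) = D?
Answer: 89054654/137 ≈ 6.5003e+5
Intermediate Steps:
c(C, Y) = 2*Y
R(J, G) = 10
H(p, b) = 6 + b (H(p, b) = 2*3 + b = 6 + b)
n(m) = 2*m*(-296 + m) (n(m) = (-296 + m)*(2*m) = 2*m*(-296 + m))
L(f, q) = 4/(171 + f) (L(f, q) = 4/(-3 + ((164 + f) + 10)) = 4/(-3 + (174 + f)) = 4/(171 + f))
n(-441) - L(-34, H(2, 4)) = 2*(-441)*(-296 - 441) - 4/(171 - 34) = 2*(-441)*(-737) - 4/137 = 650034 - 4/137 = 89054654/137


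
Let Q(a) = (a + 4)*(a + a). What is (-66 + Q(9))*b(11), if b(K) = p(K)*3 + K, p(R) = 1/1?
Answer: 2352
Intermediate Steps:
p(R) = 1
b(K) = 3 + K (b(K) = 1*3 + K = 3 + K)
Q(a) = 2*a*(4 + a) (Q(a) = (4 + a)*(2*a) = 2*a*(4 + a))
(-66 + Q(9))*b(11) = (-66 + 2*9*(4 + 9))*(3 + 11) = (-66 + 2*9*13)*14 = (-66 + 234)*14 = 168*14 = 2352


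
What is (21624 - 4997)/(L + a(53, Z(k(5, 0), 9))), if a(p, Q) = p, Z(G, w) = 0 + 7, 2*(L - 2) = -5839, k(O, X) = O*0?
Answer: -33254/5729 ≈ -5.8045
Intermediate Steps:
k(O, X) = 0
L = -5835/2 (L = 2 + (½)*(-5839) = 2 - 5839/2 = -5835/2 ≈ -2917.5)
Z(G, w) = 7
(21624 - 4997)/(L + a(53, Z(k(5, 0), 9))) = (21624 - 4997)/(-5835/2 + 53) = 16627/(-5729/2) = 16627*(-2/5729) = -33254/5729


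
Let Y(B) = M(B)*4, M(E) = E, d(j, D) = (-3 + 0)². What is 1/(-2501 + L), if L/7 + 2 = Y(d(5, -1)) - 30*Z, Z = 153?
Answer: -1/34393 ≈ -2.9076e-5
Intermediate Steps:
d(j, D) = 9 (d(j, D) = (-3)² = 9)
Y(B) = 4*B (Y(B) = B*4 = 4*B)
L = -31892 (L = -14 + 7*(4*9 - 30*153) = -14 + 7*(36 - 4590) = -14 + 7*(-4554) = -14 - 31878 = -31892)
1/(-2501 + L) = 1/(-2501 - 31892) = 1/(-34393) = -1/34393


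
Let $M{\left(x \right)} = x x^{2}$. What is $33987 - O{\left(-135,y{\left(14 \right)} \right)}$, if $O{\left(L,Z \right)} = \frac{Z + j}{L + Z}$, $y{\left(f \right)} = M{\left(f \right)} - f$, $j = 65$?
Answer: $\frac{17638694}{519} \approx 33986.0$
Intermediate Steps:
$M{\left(x \right)} = x^{3}$
$y{\left(f \right)} = f^{3} - f$
$O{\left(L,Z \right)} = \frac{65 + Z}{L + Z}$ ($O{\left(L,Z \right)} = \frac{Z + 65}{L + Z} = \frac{65 + Z}{L + Z}$)
$33987 - O{\left(-135,y{\left(14 \right)} \right)} = 33987 - \frac{65 + \left(14^{3} - 14\right)}{-135 + \left(14^{3} - 14\right)} = 33987 - \frac{65 + \left(2744 - 14\right)}{-135 + \left(2744 - 14\right)} = 33987 - \frac{65 + 2730}{-135 + 2730} = 33987 - \frac{1}{2595} \cdot 2795 = 33987 - \frac{559}{519} = \frac{17638694}{519}$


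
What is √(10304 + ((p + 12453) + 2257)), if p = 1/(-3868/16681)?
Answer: √93545134457/1934 ≈ 158.14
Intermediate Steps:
p = -16681/3868 (p = 1/(-3868*1/16681) = 1/(-3868/16681) = -16681/3868 ≈ -4.3126)
√(10304 + ((p + 12453) + 2257)) = √(10304 + ((-16681/3868 + 12453) + 2257)) = √(10304 + (48151523/3868 + 2257)) = √(10304 + 56881599/3868) = √(96737471/3868) = √93545134457/1934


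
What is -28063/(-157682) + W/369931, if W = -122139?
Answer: -1268249735/8333065706 ≈ -0.15219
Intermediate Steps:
-28063/(-157682) + W/369931 = -28063/(-157682) - 122139/369931 = -28063*(-1/157682) - 122139*1/369931 = 4009/22526 - 122139/369931 = -1268249735/8333065706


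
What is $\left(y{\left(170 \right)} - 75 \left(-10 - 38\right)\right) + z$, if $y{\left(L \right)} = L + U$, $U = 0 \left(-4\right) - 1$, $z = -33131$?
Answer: $-29362$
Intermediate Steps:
$U = -1$ ($U = 0 - 1 = -1$)
$y{\left(L \right)} = -1 + L$ ($y{\left(L \right)} = L - 1 = -1 + L$)
$\left(y{\left(170 \right)} - 75 \left(-10 - 38\right)\right) + z = \left(\left(-1 + 170\right) - 75 \left(-10 - 38\right)\right) - 33131 = \left(169 - -3600\right) - 33131 = \left(169 + 3600\right) - 33131 = 3769 - 33131 = -29362$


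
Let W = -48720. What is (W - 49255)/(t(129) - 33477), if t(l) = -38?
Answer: 19595/6703 ≈ 2.9233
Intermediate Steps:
(W - 49255)/(t(129) - 33477) = (-48720 - 49255)/(-38 - 33477) = -97975/(-33515) = -97975*(-1/33515) = 19595/6703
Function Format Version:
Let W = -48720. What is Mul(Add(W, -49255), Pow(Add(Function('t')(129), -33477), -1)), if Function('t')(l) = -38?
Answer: Rational(19595, 6703) ≈ 2.9233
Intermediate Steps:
Mul(Add(W, -49255), Pow(Add(Function('t')(129), -33477), -1)) = Mul(Add(-48720, -49255), Pow(Add(-38, -33477), -1)) = Mul(-97975, Pow(-33515, -1)) = Mul(-97975, Rational(-1, 33515)) = Rational(19595, 6703)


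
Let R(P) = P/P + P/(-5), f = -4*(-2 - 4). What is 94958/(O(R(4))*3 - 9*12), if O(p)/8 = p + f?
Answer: 237395/1182 ≈ 200.84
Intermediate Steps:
f = 24 (f = -4*(-6) = 24)
R(P) = 1 - P/5 (R(P) = 1 + P*(-⅕) = 1 - P/5)
O(p) = 192 + 8*p (O(p) = 8*(p + 24) = 8*(24 + p) = 192 + 8*p)
94958/(O(R(4))*3 - 9*12) = 94958/((192 + 8*(1 - ⅕*4))*3 - 9*12) = 94958/((192 + 8*(1 - ⅘))*3 - 108) = 94958/((192 + 8*(⅕))*3 - 108) = 94958/((192 + 8/5)*3 - 108) = 94958/((968/5)*3 - 108) = 94958/(2904/5 - 108) = 94958/(2364/5) = 94958*(5/2364) = 237395/1182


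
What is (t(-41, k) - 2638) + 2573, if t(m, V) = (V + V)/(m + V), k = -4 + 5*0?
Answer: -2917/45 ≈ -64.822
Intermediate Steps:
k = -4 (k = -4 + 0 = -4)
t(m, V) = 2*V/(V + m) (t(m, V) = (2*V)/(V + m) = 2*V/(V + m))
(t(-41, k) - 2638) + 2573 = (2*(-4)/(-4 - 41) - 2638) + 2573 = (2*(-4)/(-45) - 2638) + 2573 = (2*(-4)*(-1/45) - 2638) + 2573 = (8/45 - 2638) + 2573 = -118702/45 + 2573 = -2917/45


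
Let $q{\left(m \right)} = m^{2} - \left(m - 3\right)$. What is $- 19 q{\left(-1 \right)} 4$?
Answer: $-380$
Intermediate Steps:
$q{\left(m \right)} = 3 + m^{2} - m$ ($q{\left(m \right)} = m^{2} - \left(-3 + m\right) = 3 + m^{2} - m$)
$- 19 q{\left(-1 \right)} 4 = - 19 \left(3 + \left(-1\right)^{2} - -1\right) 4 = - 19 \left(3 + 1 + 1\right) 4 = \left(-19\right) 5 \cdot 4 = \left(-95\right) 4 = -380$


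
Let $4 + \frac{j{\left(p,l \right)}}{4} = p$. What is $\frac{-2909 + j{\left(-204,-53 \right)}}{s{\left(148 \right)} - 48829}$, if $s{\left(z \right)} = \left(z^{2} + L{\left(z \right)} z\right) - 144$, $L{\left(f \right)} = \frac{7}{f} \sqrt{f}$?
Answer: $\frac{14466447}{104674787} + \frac{7482 \sqrt{37}}{104674787} \approx 0.13864$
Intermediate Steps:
$j{\left(p,l \right)} = -16 + 4 p$
$L{\left(f \right)} = \frac{7}{\sqrt{f}}$
$s{\left(z \right)} = -144 + z^{2} + 7 \sqrt{z}$ ($s{\left(z \right)} = \left(z^{2} + \frac{7}{\sqrt{z}} z\right) - 144 = \left(z^{2} + 7 \sqrt{z}\right) - 144 = -144 + z^{2} + 7 \sqrt{z}$)
$\frac{-2909 + j{\left(-204,-53 \right)}}{s{\left(148 \right)} - 48829} = \frac{-2909 + \left(-16 + 4 \left(-204\right)\right)}{\left(-144 + 148^{2} + 7 \sqrt{148}\right) - 48829} = \frac{-2909 - 832}{\left(-144 + 21904 + 7 \cdot 2 \sqrt{37}\right) - 48829} = \frac{-2909 - 832}{\left(-144 + 21904 + 14 \sqrt{37}\right) - 48829} = - \frac{3741}{\left(21760 + 14 \sqrt{37}\right) - 48829} = - \frac{3741}{-27069 + 14 \sqrt{37}}$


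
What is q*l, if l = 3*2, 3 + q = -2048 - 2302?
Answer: -26118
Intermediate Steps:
q = -4353 (q = -3 + (-2048 - 2302) = -3 - 4350 = -4353)
l = 6
q*l = -4353*6 = -26118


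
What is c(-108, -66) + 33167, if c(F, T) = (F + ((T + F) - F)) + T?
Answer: 32927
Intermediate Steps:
c(F, T) = F + 2*T (c(F, T) = (F + ((F + T) - F)) + T = (F + T) + T = F + 2*T)
c(-108, -66) + 33167 = (-108 + 2*(-66)) + 33167 = (-108 - 132) + 33167 = -240 + 33167 = 32927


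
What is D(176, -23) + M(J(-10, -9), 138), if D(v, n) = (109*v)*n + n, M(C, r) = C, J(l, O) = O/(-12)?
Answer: -1765017/4 ≈ -4.4125e+5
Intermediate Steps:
J(l, O) = -O/12 (J(l, O) = O*(-1/12) = -O/12)
D(v, n) = n + 109*n*v (D(v, n) = 109*n*v + n = n + 109*n*v)
D(176, -23) + M(J(-10, -9), 138) = -23*(1 + 109*176) - 1/12*(-9) = -23*(1 + 19184) + ¾ = -23*19185 + ¾ = -441255 + ¾ = -1765017/4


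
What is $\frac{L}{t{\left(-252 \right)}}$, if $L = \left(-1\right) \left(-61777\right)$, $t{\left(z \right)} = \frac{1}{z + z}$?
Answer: $-31135608$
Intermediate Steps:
$t{\left(z \right)} = \frac{1}{2 z}$
$L = 61777$
$\frac{L}{t{\left(-252 \right)}} = \frac{61777}{\frac{1}{2} \frac{1}{-252}} = \frac{61777}{\frac{1}{2} \left(- \frac{1}{252}\right)} = \frac{61777}{- \frac{1}{504}} = 61777 \left(-504\right) = -31135608$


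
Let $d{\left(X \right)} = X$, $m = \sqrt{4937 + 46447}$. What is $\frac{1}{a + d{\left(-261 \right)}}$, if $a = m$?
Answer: $- \frac{87}{5579} - \frac{2 \sqrt{12846}}{16737} \approx -0.029138$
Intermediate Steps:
$m = 2 \sqrt{12846}$ ($m = \sqrt{51384} = 2 \sqrt{12846} \approx 226.68$)
$a = 2 \sqrt{12846} \approx 226.68$
$\frac{1}{a + d{\left(-261 \right)}} = \frac{1}{2 \sqrt{12846} - 261} = \frac{1}{-261 + 2 \sqrt{12846}}$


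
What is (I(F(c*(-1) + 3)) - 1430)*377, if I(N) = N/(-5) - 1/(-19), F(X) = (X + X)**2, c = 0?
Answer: -51471433/95 ≈ -5.4180e+5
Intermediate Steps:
F(X) = 4*X**2 (F(X) = (2*X)**2 = 4*X**2)
I(N) = 1/19 - N/5 (I(N) = N*(-1/5) - 1*(-1/19) = -N/5 + 1/19 = 1/19 - N/5)
(I(F(c*(-1) + 3)) - 1430)*377 = ((1/19 - 4*(0*(-1) + 3)**2/5) - 1430)*377 = ((1/19 - 4*(0 + 3)**2/5) - 1430)*377 = ((1/19 - 4*3**2/5) - 1430)*377 = ((1/19 - 4*9/5) - 1430)*377 = ((1/19 - 1/5*36) - 1430)*377 = ((1/19 - 36/5) - 1430)*377 = (-679/95 - 1430)*377 = -136529/95*377 = -51471433/95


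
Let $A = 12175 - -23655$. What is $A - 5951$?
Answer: $29879$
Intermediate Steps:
$A = 35830$ ($A = 12175 + 23655 = 35830$)
$A - 5951 = 35830 - 5951 = 29879$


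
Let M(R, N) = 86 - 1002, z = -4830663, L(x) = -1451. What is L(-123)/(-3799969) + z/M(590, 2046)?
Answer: 18356370978563/3480771604 ≈ 5273.6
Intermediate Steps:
M(R, N) = -916
L(-123)/(-3799969) + z/M(590, 2046) = -1451/(-3799969) - 4830663/(-916) = -1451*(-1/3799969) - 4830663*(-1/916) = 1451/3799969 + 4830663/916 = 18356370978563/3480771604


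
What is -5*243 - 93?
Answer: -1308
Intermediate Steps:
-5*243 - 93 = -1215 - 93 = -1308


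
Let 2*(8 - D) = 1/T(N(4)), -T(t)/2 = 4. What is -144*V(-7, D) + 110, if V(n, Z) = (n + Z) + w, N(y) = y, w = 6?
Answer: -907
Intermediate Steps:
T(t) = -8 (T(t) = -2*4 = -8)
D = 129/16 (D = 8 - ½/(-8) = 8 - ½*(-⅛) = 8 + 1/16 = 129/16 ≈ 8.0625)
V(n, Z) = 6 + Z + n (V(n, Z) = (n + Z) + 6 = (Z + n) + 6 = 6 + Z + n)
-144*V(-7, D) + 110 = -144*(6 + 129/16 - 7) + 110 = -144*113/16 + 110 = -1017 + 110 = -907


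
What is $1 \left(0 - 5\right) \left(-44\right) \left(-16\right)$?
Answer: $-3520$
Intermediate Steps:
$1 \left(0 - 5\right) \left(-44\right) \left(-16\right) = 1 \left(-5\right) \left(-44\right) \left(-16\right) = \left(-5\right) \left(-44\right) \left(-16\right) = 220 \left(-16\right) = -3520$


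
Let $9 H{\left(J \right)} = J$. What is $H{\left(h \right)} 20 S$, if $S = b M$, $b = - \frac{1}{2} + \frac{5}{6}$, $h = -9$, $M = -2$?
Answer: $\frac{40}{3} \approx 13.333$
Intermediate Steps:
$b = \frac{1}{3}$ ($b = \left(-1\right) \frac{1}{2} + 5 \cdot \frac{1}{6} = - \frac{1}{2} + \frac{5}{6} = \frac{1}{3} \approx 0.33333$)
$H{\left(J \right)} = \frac{J}{9}$
$S = - \frac{2}{3}$ ($S = \frac{1}{3} \left(-2\right) = - \frac{2}{3} \approx -0.66667$)
$H{\left(h \right)} 20 S = \frac{1}{9} \left(-9\right) 20 \left(- \frac{2}{3}\right) = \left(-1\right) 20 \left(- \frac{2}{3}\right) = \left(-20\right) \left(- \frac{2}{3}\right) = \frac{40}{3}$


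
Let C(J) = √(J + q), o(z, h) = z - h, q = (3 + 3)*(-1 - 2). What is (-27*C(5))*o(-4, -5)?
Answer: -27*I*√13 ≈ -97.35*I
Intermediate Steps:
q = -18 (q = 6*(-3) = -18)
C(J) = √(-18 + J) (C(J) = √(J - 18) = √(-18 + J))
(-27*C(5))*o(-4, -5) = (-27*√(-18 + 5))*(-4 - 1*(-5)) = (-27*I*√13)*(-4 + 5) = -27*I*√13*1 = -27*I*√13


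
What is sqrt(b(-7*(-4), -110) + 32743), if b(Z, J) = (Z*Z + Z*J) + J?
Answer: sqrt(30337) ≈ 174.18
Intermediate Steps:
b(Z, J) = J + Z**2 + J*Z (b(Z, J) = (Z**2 + J*Z) + J = J + Z**2 + J*Z)
sqrt(b(-7*(-4), -110) + 32743) = sqrt((-110 + (-7*(-4))**2 - (-770)*(-4)) + 32743) = sqrt((-110 + 28**2 - 110*28) + 32743) = sqrt((-110 + 784 - 3080) + 32743) = sqrt(-2406 + 32743) = sqrt(30337)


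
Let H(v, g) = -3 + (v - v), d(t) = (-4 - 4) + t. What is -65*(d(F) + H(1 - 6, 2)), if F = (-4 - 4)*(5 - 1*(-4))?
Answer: 5395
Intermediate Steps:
F = -72 (F = -8*(5 + 4) = -8*9 = -72)
d(t) = -8 + t
H(v, g) = -3 (H(v, g) = -3 + 0 = -3)
-65*(d(F) + H(1 - 6, 2)) = -65*((-8 - 72) - 3) = -65*(-80 - 3) = -65*(-83) = 5395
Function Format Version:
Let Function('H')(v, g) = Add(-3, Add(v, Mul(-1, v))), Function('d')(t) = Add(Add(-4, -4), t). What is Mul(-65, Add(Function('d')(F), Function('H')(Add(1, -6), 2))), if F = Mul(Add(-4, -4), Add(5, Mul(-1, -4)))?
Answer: 5395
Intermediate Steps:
F = -72 (F = Mul(-8, Add(5, 4)) = Mul(-8, 9) = -72)
Function('d')(t) = Add(-8, t)
Function('H')(v, g) = -3 (Function('H')(v, g) = Add(-3, 0) = -3)
Mul(-65, Add(Function('d')(F), Function('H')(Add(1, -6), 2))) = Mul(-65, Add(Add(-8, -72), -3)) = Mul(-65, Add(-80, -3)) = Mul(-65, -83) = 5395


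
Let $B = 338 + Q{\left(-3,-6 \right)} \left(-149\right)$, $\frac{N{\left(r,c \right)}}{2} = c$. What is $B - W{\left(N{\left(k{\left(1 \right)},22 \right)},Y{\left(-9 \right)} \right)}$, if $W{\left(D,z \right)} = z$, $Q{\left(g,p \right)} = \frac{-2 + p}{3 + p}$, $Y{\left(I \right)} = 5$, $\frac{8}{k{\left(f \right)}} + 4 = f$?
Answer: $- \frac{193}{3} \approx -64.333$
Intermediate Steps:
$k{\left(f \right)} = \frac{8}{-4 + f}$
$N{\left(r,c \right)} = 2 c$
$Q{\left(g,p \right)} = \frac{-2 + p}{3 + p}$
$B = - \frac{178}{3}$ ($B = 338 + \frac{-2 - 6}{3 - 6} \left(-149\right) = 338 + \frac{1}{-3} \left(-8\right) \left(-149\right) = 338 + \left(- \frac{1}{3}\right) \left(-8\right) \left(-149\right) = 338 + \frac{8}{3} \left(-149\right) = 338 - \frac{1192}{3} = - \frac{178}{3} \approx -59.333$)
$B - W{\left(N{\left(k{\left(1 \right)},22 \right)},Y{\left(-9 \right)} \right)} = - \frac{178}{3} - 5 = - \frac{193}{3}$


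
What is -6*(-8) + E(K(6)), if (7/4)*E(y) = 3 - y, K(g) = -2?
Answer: 356/7 ≈ 50.857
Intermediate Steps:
E(y) = 12/7 - 4*y/7 (E(y) = 4*(3 - y)/7 = 12/7 - 4*y/7)
-6*(-8) + E(K(6)) = -6*(-8) + (12/7 - 4/7*(-2)) = 48 + (12/7 + 8/7) = 48 + 20/7 = 356/7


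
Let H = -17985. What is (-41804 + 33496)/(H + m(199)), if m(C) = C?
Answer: 4154/8893 ≈ 0.46711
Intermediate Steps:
(-41804 + 33496)/(H + m(199)) = (-41804 + 33496)/(-17985 + 199) = -8308/(-17786) = -8308*(-1/17786) = 4154/8893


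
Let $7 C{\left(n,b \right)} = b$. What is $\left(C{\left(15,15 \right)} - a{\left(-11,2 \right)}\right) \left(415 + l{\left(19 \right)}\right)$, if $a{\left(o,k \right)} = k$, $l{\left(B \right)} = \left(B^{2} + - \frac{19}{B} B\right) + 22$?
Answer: $\frac{779}{7} \approx 111.29$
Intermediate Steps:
$l{\left(B \right)} = 3 + B^{2}$ ($l{\left(B \right)} = \left(B^{2} - 19\right) + 22 = \left(-19 + B^{2}\right) + 22 = 3 + B^{2}$)
$C{\left(n,b \right)} = \frac{b}{7}$
$\left(C{\left(15,15 \right)} - a{\left(-11,2 \right)}\right) \left(415 + l{\left(19 \right)}\right) = \left(\frac{1}{7} \cdot 15 - 2\right) \left(415 + \left(3 + 19^{2}\right)\right) = \left(\frac{15}{7} - 2\right) \left(415 + \left(3 + 361\right)\right) = \frac{415 + 364}{7} = \frac{1}{7} \cdot 779 = \frac{779}{7}$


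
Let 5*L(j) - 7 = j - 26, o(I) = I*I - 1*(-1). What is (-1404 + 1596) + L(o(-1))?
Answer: 943/5 ≈ 188.60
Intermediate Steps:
o(I) = 1 + I² (o(I) = I² + 1 = 1 + I²)
L(j) = -19/5 + j/5 (L(j) = 7/5 + (j - 26)/5 = 7/5 + (-26 + j)/5 = 7/5 + (-26/5 + j/5) = -19/5 + j/5)
(-1404 + 1596) + L(o(-1)) = (-1404 + 1596) + (-19/5 + (1 + (-1)²)/5) = 192 + (-19/5 + (1 + 1)/5) = 192 + (-19/5 + (⅕)*2) = 192 + (-19/5 + ⅖) = 192 - 17/5 = 943/5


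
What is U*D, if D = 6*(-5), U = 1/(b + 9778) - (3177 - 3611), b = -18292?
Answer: -18475375/1419 ≈ -13020.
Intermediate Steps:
U = 3695075/8514 (U = 1/(-18292 + 9778) - (3177 - 3611) = 1/(-8514) - 1*(-434) = -1/8514 + 434 = 3695075/8514 ≈ 434.00)
D = -30
U*D = (3695075/8514)*(-30) = -18475375/1419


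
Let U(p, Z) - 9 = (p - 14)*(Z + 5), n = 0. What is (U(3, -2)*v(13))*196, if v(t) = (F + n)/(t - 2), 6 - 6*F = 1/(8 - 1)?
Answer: -4592/11 ≈ -417.45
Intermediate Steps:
F = 41/42 (F = 1 - 1/(6*(8 - 1)) = 1 - 1/6/7 = 1 - 1/6*1/7 = 1 - 1/42 = 41/42 ≈ 0.97619)
v(t) = 41/(42*(-2 + t)) (v(t) = (41/42 + 0)/(t - 2) = 41/(42*(-2 + t)))
U(p, Z) = 9 + (-14 + p)*(5 + Z) (U(p, Z) = 9 + (p - 14)*(Z + 5) = 9 + (-14 + p)*(5 + Z))
(U(3, -2)*v(13))*196 = ((-61 - 14*(-2) + 5*3 - 2*3)*(41/(42*(-2 + 13))))*196 = ((-61 + 28 + 15 - 6)*((41/42)/11))*196 = -164/(7*11)*196 = -24*41/462*196 = -164/77*196 = -4592/11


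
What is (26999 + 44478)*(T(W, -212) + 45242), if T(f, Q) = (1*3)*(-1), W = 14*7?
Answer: 3233548003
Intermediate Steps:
W = 98
T(f, Q) = -3 (T(f, Q) = 3*(-1) = -3)
(26999 + 44478)*(T(W, -212) + 45242) = (26999 + 44478)*(-3 + 45242) = 71477*45239 = 3233548003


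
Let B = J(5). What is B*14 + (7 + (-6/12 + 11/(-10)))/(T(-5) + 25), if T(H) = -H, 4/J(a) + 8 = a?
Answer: -2773/150 ≈ -18.487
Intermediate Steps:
J(a) = 4/(-8 + a)
B = -4/3 (B = 4/(-8 + 5) = 4/(-3) = 4*(-⅓) = -4/3 ≈ -1.3333)
B*14 + (7 + (-6/12 + 11/(-10)))/(T(-5) + 25) = -4/3*14 + (7 + (-6/12 + 11/(-10)))/(-1*(-5) + 25) = -56/3 + (7 + (-6*1/12 + 11*(-⅒)))/(5 + 25) = -56/3 + (7 + (-½ - 11/10))/30 = -56/3 + (7 - 8/5)*(1/30) = -56/3 + (27/5)*(1/30) = -56/3 + 9/50 = -2773/150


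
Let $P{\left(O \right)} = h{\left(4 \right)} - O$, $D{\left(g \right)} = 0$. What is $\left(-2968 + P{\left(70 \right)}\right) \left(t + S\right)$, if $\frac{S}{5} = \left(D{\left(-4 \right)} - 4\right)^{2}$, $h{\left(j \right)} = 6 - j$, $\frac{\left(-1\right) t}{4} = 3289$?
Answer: $39698736$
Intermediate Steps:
$t = -13156$ ($t = \left(-4\right) 3289 = -13156$)
$S = 80$ ($S = 5 \left(0 - 4\right)^{2} = 5 \left(-4\right)^{2} = 5 \cdot 16 = 80$)
$P{\left(O \right)} = 2 - O$ ($P{\left(O \right)} = \left(6 - 4\right) - O = 2 - O$)
$\left(-2968 + P{\left(70 \right)}\right) \left(t + S\right) = \left(-2968 + \left(2 - 70\right)\right) \left(-13156 + 80\right) = \left(-2968 + \left(2 - 70\right)\right) \left(-13076\right) = \left(-2968 - 68\right) \left(-13076\right) = \left(-3036\right) \left(-13076\right) = 39698736$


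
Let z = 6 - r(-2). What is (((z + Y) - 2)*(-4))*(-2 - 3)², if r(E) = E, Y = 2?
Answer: -800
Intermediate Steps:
z = 8 (z = 6 - 1*(-2) = 6 + 2 = 8)
(((z + Y) - 2)*(-4))*(-2 - 3)² = (((8 + 2) - 2)*(-4))*(-2 - 3)² = ((10 - 2)*(-4))*(-5)² = (8*(-4))*25 = -32*25 = -800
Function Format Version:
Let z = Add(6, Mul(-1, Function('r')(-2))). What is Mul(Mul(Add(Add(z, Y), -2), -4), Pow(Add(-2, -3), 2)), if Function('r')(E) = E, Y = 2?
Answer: -800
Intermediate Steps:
z = 8 (z = Add(6, Mul(-1, -2)) = Add(6, 2) = 8)
Mul(Mul(Add(Add(z, Y), -2), -4), Pow(Add(-2, -3), 2)) = Mul(Mul(Add(Add(8, 2), -2), -4), Pow(Add(-2, -3), 2)) = Mul(Mul(Add(10, -2), -4), Pow(-5, 2)) = Mul(Mul(8, -4), 25) = Mul(-32, 25) = -800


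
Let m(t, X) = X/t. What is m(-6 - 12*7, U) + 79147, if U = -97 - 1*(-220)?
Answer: 2374369/30 ≈ 79146.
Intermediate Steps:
U = 123 (U = -97 + 220 = 123)
m(t, X) = X/t
m(-6 - 12*7, U) + 79147 = 123/(-6 - 12*7) + 79147 = 123/(-6 - 84) + 79147 = 123/(-90) + 79147 = 123*(-1/90) + 79147 = -41/30 + 79147 = 2374369/30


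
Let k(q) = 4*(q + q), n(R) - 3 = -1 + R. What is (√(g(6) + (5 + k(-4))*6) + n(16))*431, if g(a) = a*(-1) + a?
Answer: 7758 + 3879*I*√2 ≈ 7758.0 + 5485.7*I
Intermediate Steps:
n(R) = 2 + R (n(R) = 3 + (-1 + R) = 2 + R)
g(a) = 0 (g(a) = -a + a = 0)
k(q) = 8*q (k(q) = 4*(2*q) = 8*q)
(√(g(6) + (5 + k(-4))*6) + n(16))*431 = (√(0 + (5 + 8*(-4))*6) + (2 + 16))*431 = (√(0 + (5 - 32)*6) + 18)*431 = (√(0 - 27*6) + 18)*431 = (√(0 - 162) + 18)*431 = (√(-162) + 18)*431 = (9*I*√2 + 18)*431 = (18 + 9*I*√2)*431 = 7758 + 3879*I*√2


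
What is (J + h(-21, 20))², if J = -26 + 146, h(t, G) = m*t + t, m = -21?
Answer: 291600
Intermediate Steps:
h(t, G) = -20*t (h(t, G) = -21*t + t = -20*t)
J = 120
(J + h(-21, 20))² = (120 - 20*(-21))² = (120 + 420)² = 540² = 291600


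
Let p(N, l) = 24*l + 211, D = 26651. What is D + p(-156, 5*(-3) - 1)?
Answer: 26478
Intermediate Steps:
p(N, l) = 211 + 24*l
D + p(-156, 5*(-3) - 1) = 26651 + (211 + 24*(5*(-3) - 1)) = 26651 + (211 + 24*(-15 - 1)) = 26651 + (211 + 24*(-16)) = 26651 + (211 - 384) = 26651 - 173 = 26478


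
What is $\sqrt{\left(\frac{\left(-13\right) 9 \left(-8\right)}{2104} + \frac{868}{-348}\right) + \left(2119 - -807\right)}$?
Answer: $\frac{\sqrt{1530805575234}}{22881} \approx 54.074$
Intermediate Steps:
$\sqrt{\left(\frac{\left(-13\right) 9 \left(-8\right)}{2104} + \frac{868}{-348}\right) + \left(2119 - -807\right)} = \sqrt{\left(\left(-117\right) \left(-8\right) \frac{1}{2104} + 868 \left(- \frac{1}{348}\right)\right) + \left(2119 + 807\right)} = \sqrt{\left(936 \cdot \frac{1}{2104} - \frac{217}{87}\right) + 2926} = \sqrt{\left(\frac{117}{263} - \frac{217}{87}\right) + 2926} = \sqrt{- \frac{46892}{22881} + 2926} = \sqrt{\frac{66902914}{22881}} = \frac{\sqrt{1530805575234}}{22881}$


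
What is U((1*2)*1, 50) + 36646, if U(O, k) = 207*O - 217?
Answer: 36843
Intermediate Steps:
U(O, k) = -217 + 207*O
U((1*2)*1, 50) + 36646 = (-217 + 207*((1*2)*1)) + 36646 = (-217 + 207*(2*1)) + 36646 = (-217 + 207*2) + 36646 = (-217 + 414) + 36646 = 197 + 36646 = 36843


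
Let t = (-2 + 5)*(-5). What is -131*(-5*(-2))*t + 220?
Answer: 19870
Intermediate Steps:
t = -15 (t = 3*(-5) = -15)
-131*(-5*(-2))*t + 220 = -131*(-5*(-2))*(-15) + 220 = -1310*(-15) + 220 = -131*(-150) + 220 = 19650 + 220 = 19870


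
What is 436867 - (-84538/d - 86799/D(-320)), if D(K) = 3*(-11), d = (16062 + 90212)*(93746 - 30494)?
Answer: 16054268856089455/36971236764 ≈ 4.3424e+5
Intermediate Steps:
d = 6722043048 (d = 106274*63252 = 6722043048)
D(K) = -33
436867 - (-84538/d - 86799/D(-320)) = 436867 - (-84538/6722043048 - 86799/(-33)) = 436867 - (-84538*1/6722043048 - 86799*(-1/33)) = 436867 - (-42269/3361021524 + 28933/11) = 436867 - 1*97244435288933/36971236764 = 436867 - 97244435288933/36971236764 = 16054268856089455/36971236764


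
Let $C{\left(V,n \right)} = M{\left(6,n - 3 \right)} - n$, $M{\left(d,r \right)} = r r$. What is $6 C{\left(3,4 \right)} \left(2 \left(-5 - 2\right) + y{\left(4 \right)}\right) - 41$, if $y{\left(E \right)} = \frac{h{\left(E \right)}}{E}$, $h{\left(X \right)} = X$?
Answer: $193$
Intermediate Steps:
$M{\left(d,r \right)} = r^{2}$
$y{\left(E \right)} = 1$ ($y{\left(E \right)} = \frac{E}{E} = 1$)
$C{\left(V,n \right)} = \left(-3 + n\right)^{2} - n$ ($C{\left(V,n \right)} = \left(n - 3\right)^{2} - n = \left(-3 + n\right)^{2} - n$)
$6 C{\left(3,4 \right)} \left(2 \left(-5 - 2\right) + y{\left(4 \right)}\right) - 41 = 6 \left(\left(-3 + 4\right)^{2} - 4\right) \left(2 \left(-5 - 2\right) + 1\right) - 41 = 6 \left(1^{2} - 4\right) \left(2 \left(-5 - 2\right) + 1\right) - 41 = 6 \left(1 - 4\right) \left(2 \left(-7\right) + 1\right) - 41 = 6 \left(-3\right) \left(-14 + 1\right) - 41 = \left(-18\right) \left(-13\right) - 41 = 234 - 41 = 193$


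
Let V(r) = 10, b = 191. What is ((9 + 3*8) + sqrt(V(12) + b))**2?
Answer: (33 + sqrt(201))**2 ≈ 2225.7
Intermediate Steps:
((9 + 3*8) + sqrt(V(12) + b))**2 = ((9 + 3*8) + sqrt(10 + 191))**2 = ((9 + 24) + sqrt(201))**2 = (33 + sqrt(201))**2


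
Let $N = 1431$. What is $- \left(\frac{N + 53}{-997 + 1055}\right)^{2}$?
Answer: $- \frac{550564}{841} \approx -654.65$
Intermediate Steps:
$- \left(\frac{N + 53}{-997 + 1055}\right)^{2} = - \left(\frac{1431 + 53}{-997 + 1055}\right)^{2} = - \left(\frac{1484}{58}\right)^{2} = - \left(1484 \cdot \frac{1}{58}\right)^{2} = - \left(\frac{742}{29}\right)^{2} = \left(-1\right) \frac{550564}{841} = - \frac{550564}{841}$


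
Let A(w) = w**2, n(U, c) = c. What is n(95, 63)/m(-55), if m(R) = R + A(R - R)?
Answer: -63/55 ≈ -1.1455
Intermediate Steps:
m(R) = R (m(R) = R + (R - R)**2 = R + 0**2 = R + 0 = R)
n(95, 63)/m(-55) = 63/(-55) = 63*(-1/55) = -63/55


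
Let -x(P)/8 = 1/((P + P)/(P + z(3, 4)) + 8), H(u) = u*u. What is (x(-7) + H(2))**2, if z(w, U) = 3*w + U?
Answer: 1936/289 ≈ 6.6990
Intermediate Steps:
H(u) = u**2
z(w, U) = U + 3*w
x(P) = -8/(8 + 2*P/(13 + P)) (x(P) = -8/((P + P)/(P + (4 + 3*3)) + 8) = -8/((2*P)/(P + (4 + 9)) + 8) = -8/((2*P)/(P + 13) + 8) = -8/((2*P)/(13 + P) + 8) = -8/(2*P/(13 + P) + 8) = -8/(8 + 2*P/(13 + P)))
(x(-7) + H(2))**2 = (4*(-13 - 1*(-7))/(52 + 5*(-7)) + 2**2)**2 = (4*(-13 + 7)/(52 - 35) + 4)**2 = (4*(-6)/17 + 4)**2 = (4*(1/17)*(-6) + 4)**2 = (-24/17 + 4)**2 = (44/17)**2 = 1936/289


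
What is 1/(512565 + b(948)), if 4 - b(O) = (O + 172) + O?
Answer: 1/510501 ≈ 1.9589e-6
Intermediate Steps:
b(O) = -168 - 2*O (b(O) = 4 - ((O + 172) + O) = 4 - ((172 + O) + O) = 4 - (172 + 2*O) = 4 + (-172 - 2*O) = -168 - 2*O)
1/(512565 + b(948)) = 1/(512565 + (-168 - 2*948)) = 1/(512565 + (-168 - 1896)) = 1/(512565 - 2064) = 1/510501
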